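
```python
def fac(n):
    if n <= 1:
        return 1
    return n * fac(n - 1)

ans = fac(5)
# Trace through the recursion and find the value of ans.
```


fac(5)
= 5 * fac(4)
= 5 * 4 * fac(3)
= 5 * 4 * 3 * fac(2)
= 5 * 4 * 3 * 2 * fac(1)
= 5 * 4 * 3 * 2 * 1
= 120


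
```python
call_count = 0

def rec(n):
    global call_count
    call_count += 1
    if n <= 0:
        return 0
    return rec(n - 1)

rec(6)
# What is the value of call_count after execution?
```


rec(6) calls rec(5) calls ... calls rec(0)
Total calls: 6 + 1 (for base case) = 7


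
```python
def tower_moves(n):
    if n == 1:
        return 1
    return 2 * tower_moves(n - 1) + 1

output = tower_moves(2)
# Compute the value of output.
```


tower_moves(2)
= 2 * tower_moves(1) + 1
Now compute bottom-up:
tower_moves(1) = 1
tower_moves(2) = 2 * 1 + 1 = 3
= 3


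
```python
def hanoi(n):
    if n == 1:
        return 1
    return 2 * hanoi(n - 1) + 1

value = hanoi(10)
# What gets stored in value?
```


hanoi(10)
= 2 * hanoi(9) + 1
= 2 * (2 * hanoi(8) + 1) + 1
= 2 * (2 * (2 * hanoi(7) + 1) + 1) + 1
= 2 * (2 * (2 * (2 * hanoi(6) + 1) + 1) + 1) + 1
= 2 * (2 * (2 * (2 * (2 * hanoi(5) + 1) + 1) + 1) + 1) + 1
= 2 * (2 * (2 * (2 * (2 * (2 * hanoi(4) + 1) + 1) + 1) + 1) + 1) + 1
= 2 * (2 * (2 * (2 * (2 * (2 * (2 * hanoi(3) + 1) + 1) + 1) + 1) + 1) + 1) + 1
= 2 * (2 * (2 * (2 * (2 * (2 * (2 * (2 * hanoi(2) + 1) + 1) + 1) + 1) + 1) + 1) + 1) + 1
= 2 * (2 * (2 * (2 * (2 * (2 * (2 * (2 * (2 * hanoi(1) + 1) + 1) + 1) + 1) + 1) + 1) + 1) + 1) + 1
Now compute bottom-up:
hanoi(1) = 1
hanoi(2) = 2 * 1 + 1 = 3
hanoi(3) = 2 * 3 + 1 = 7
hanoi(4) = 2 * 7 + 1 = 15
hanoi(5) = 2 * 15 + 1 = 31
hanoi(6) = 2 * 31 + 1 = 63
hanoi(7) = 2 * 63 + 1 = 127
hanoi(8) = 2 * 127 + 1 = 255
hanoi(9) = 2 * 255 + 1 = 511
hanoi(10) = 2 * 511 + 1 = 1023
= 1023


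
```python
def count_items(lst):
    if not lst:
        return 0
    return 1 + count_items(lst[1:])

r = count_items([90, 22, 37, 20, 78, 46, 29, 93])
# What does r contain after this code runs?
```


count_items([90, 22, 37, 20, 78, 46, 29, 93])
= 1 + count_items([22, 37, 20, 78, 46, 29, 93])
= 1 + 1 + count_items([37, 20, 78, 46, 29, 93])
= 1 + 1 + 1 + count_items([20, 78, 46, 29, 93])
= 1 + 1 + 1 + 1 + count_items([78, 46, 29, 93])
= 1 + 1 + 1 + 1 + 1 + count_items([46, 29, 93])
= 1 + 1 + 1 + 1 + 1 + 1 + count_items([29, 93])
= 1 + 1 + 1 + 1 + 1 + 1 + 1 + count_items([93])
= 1 + 1 + 1 + 1 + 1 + 1 + 1 + 1 + count_items([])
= 1 + 1 + 1 + 1 + 1 + 1 + 1 + 1 + 0
= 8


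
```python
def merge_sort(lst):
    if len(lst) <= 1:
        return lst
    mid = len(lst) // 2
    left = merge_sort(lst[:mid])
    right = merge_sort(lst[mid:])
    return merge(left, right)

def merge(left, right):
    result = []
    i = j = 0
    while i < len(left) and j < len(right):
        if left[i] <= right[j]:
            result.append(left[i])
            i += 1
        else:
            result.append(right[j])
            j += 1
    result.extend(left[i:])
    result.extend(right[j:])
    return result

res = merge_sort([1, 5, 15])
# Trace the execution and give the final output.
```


merge_sort([1, 5, 15])
Split into [1] and [5, 15]
Left sorted: [1]
Right sorted: [5, 15]
Merge [1] and [5, 15]
= [1, 5, 15]


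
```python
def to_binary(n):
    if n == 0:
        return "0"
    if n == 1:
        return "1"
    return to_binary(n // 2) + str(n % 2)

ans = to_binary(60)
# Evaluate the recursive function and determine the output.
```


to_binary(60)
= to_binary(30) + "0"
= to_binary(15) + "0" + "0"
= to_binary(7) + "1" + "0" + "0"
= to_binary(3) + "1" + "1" + "0" + "0"
= to_binary(1) + "1" + "1" + "1" + "0" + "0"
= "1" + "1" + "1" + "1" + "0" + "0"
= "111100"


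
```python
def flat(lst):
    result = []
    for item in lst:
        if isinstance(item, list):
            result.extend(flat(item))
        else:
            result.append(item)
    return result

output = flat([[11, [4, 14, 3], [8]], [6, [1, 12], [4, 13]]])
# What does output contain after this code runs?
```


flat([[11, [4, 14, 3], [8]], [6, [1, 12], [4, 13]]])
Processing each element:
  [11, [4, 14, 3], [8]] is a list -> flat recursively -> [11, 4, 14, 3, 8]
  [6, [1, 12], [4, 13]] is a list -> flat recursively -> [6, 1, 12, 4, 13]
= [11, 4, 14, 3, 8, 6, 1, 12, 4, 13]


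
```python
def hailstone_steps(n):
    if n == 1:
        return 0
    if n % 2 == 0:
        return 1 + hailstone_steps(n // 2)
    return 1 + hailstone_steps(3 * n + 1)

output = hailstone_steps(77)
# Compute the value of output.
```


hailstone_steps(77)
77 is odd -> 3*77+1 = 232 -> hailstone_steps(232)
232 is even -> hailstone_steps(116)
116 is even -> hailstone_steps(58)
58 is even -> hailstone_steps(29)
29 is odd -> 3*29+1 = 88 -> hailstone_steps(88)
88 is even -> hailstone_steps(44)
44 is even -> hailstone_steps(22)
22 is even -> hailstone_steps(11)
11 is odd -> 3*11+1 = 34 -> hailstone_steps(34)
34 is even -> hailstone_steps(17)
17 is odd -> 3*17+1 = 52 -> hailstone_steps(52)
52 is even -> hailstone_steps(26)
26 is even -> hailstone_steps(13)
13 is odd -> 3*13+1 = 40 -> hailstone_steps(40)
40 is even -> hailstone_steps(20)
20 is even -> hailstone_steps(10)
10 is even -> hailstone_steps(5)
5 is odd -> 3*5+1 = 16 -> hailstone_steps(16)
16 is even -> hailstone_steps(8)
8 is even -> hailstone_steps(4)
4 is even -> hailstone_steps(2)
2 is even -> hailstone_steps(1)
Reached 1 after 22 steps
= 22


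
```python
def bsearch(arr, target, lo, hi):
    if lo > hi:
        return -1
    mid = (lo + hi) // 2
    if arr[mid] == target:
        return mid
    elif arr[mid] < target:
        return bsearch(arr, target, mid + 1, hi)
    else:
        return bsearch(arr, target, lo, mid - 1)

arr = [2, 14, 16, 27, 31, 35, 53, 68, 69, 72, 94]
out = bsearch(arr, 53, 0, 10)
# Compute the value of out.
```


bsearch(arr, 53, 0, 10)
lo=0, hi=10, mid=5, arr[mid]=35
35 < 53, search right half
lo=6, hi=10, mid=8, arr[mid]=69
69 > 53, search left half
lo=6, hi=7, mid=6, arr[mid]=53
arr[6] == 53, found at index 6
= 6


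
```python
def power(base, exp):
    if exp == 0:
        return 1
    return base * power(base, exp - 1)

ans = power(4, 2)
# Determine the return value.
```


power(4, 2)
= 4 * power(4, 1)
= 4 * 4 * power(4, 0)
= 4 * 4 * 1
= 16


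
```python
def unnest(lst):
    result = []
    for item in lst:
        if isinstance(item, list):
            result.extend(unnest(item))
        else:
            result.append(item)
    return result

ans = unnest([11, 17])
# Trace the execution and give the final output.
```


unnest([11, 17])
Processing each element:
  11 is not a list -> append 11
  17 is not a list -> append 17
= [11, 17]


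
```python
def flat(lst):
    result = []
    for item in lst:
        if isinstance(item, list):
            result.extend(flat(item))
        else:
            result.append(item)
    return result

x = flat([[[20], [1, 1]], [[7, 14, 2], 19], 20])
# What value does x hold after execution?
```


flat([[[20], [1, 1]], [[7, 14, 2], 19], 20])
Processing each element:
  [[20], [1, 1]] is a list -> flat recursively -> [20, 1, 1]
  [[7, 14, 2], 19] is a list -> flat recursively -> [7, 14, 2, 19]
  20 is not a list -> append 20
= [20, 1, 1, 7, 14, 2, 19, 20]


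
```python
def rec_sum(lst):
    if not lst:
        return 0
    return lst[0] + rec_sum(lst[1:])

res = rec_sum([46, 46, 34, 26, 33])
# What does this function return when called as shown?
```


rec_sum([46, 46, 34, 26, 33])
= 46 + rec_sum([46, 34, 26, 33])
= 46 + 46 + rec_sum([34, 26, 33])
= 46 + 46 + 34 + rec_sum([26, 33])
= 46 + 46 + 34 + 26 + rec_sum([33])
= 46 + 46 + 34 + 26 + 33 + rec_sum([])
= 46 + 46 + 34 + 26 + 33 + 0
= 185


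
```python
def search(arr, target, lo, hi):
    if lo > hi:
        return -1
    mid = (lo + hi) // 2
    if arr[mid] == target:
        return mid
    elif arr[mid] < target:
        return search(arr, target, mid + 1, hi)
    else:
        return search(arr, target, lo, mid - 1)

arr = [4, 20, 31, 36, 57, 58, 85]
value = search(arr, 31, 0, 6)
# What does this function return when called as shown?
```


search(arr, 31, 0, 6)
lo=0, hi=6, mid=3, arr[mid]=36
36 > 31, search left half
lo=0, hi=2, mid=1, arr[mid]=20
20 < 31, search right half
lo=2, hi=2, mid=2, arr[mid]=31
arr[2] == 31, found at index 2
= 2


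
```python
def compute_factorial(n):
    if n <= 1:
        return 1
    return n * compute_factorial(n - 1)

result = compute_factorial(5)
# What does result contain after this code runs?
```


compute_factorial(5)
= 5 * compute_factorial(4)
= 5 * 4 * compute_factorial(3)
= 5 * 4 * 3 * compute_factorial(2)
= 5 * 4 * 3 * 2 * compute_factorial(1)
= 5 * 4 * 3 * 2 * 1
= 120


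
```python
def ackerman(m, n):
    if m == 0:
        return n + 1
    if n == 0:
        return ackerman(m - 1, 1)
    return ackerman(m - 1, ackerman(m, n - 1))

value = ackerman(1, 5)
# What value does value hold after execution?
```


ackerman(1, 5)
= ackerman(0, ackerman(1, 4))
First compute ackerman(1, 4) = 6
= ackerman(0, 6)
= 7


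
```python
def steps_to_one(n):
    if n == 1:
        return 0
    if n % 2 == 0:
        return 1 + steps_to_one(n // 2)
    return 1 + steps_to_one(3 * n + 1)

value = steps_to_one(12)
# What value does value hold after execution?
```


steps_to_one(12)
12 is even -> steps_to_one(6)
6 is even -> steps_to_one(3)
3 is odd -> 3*3+1 = 10 -> steps_to_one(10)
10 is even -> steps_to_one(5)
5 is odd -> 3*5+1 = 16 -> steps_to_one(16)
16 is even -> steps_to_one(8)
8 is even -> steps_to_one(4)
4 is even -> steps_to_one(2)
2 is even -> steps_to_one(1)
Reached 1 after 9 steps
= 9


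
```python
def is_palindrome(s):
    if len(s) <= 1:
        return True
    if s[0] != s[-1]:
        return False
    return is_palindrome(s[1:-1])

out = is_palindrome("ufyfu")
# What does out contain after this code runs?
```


is_palindrome("ufyfu")
"ufyfu": s[0]='u' == s[-1]='u' -> is_palindrome("fyf")
"fyf": s[0]='f' == s[-1]='f' -> is_palindrome("y")
"y": len <= 1 -> True
= True


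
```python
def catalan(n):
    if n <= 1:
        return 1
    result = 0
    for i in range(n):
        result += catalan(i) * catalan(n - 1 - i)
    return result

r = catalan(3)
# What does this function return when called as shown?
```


catalan(3)
= sum of catalan(i) * catalan(3-1-i) for i in 0..2
First compute sub-values bottom-up:
  catalan(0) = 1, catalan(1) = 1
  catalan(2) = 1*1 + 1*1 = 2
Now catalan(3):
  catalan(0)*catalan(2) = 1*2 = 2
  catalan(1)*catalan(1) = 1*1 = 1
  catalan(2)*catalan(0) = 2*1 = 2
= 2 + 1 + 2
= 5


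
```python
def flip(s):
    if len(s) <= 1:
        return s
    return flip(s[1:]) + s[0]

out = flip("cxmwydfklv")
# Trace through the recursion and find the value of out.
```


flip("cxmwydfklv")
= flip("xmwydfklv") + "c"
= flip("mwydfklv") + "x" + "c"
= flip("wydfklv") + "m" + "x" + "c"
= flip("ydfklv") + "w" + "m" + "x" + "c"
= flip("dfklv") + "y" + "w" + "m" + "x" + "c"
= flip("fklv") + "d" + "y" + "w" + "m" + "x" + "c"
= flip("klv") + "f" + "d" + "y" + "w" + "m" + "x" + "c"
= flip("lv") + "k" + "f" + "d" + "y" + "w" + "m" + "x" + "c"
= flip("v") + "l" + "k" + "f" + "d" + "y" + "w" + "m" + "x" + "c"
= "v" + "l" + "k" + "f" + "d" + "y" + "w" + "m" + "x" + "c"
= "vlkfdywmxc"


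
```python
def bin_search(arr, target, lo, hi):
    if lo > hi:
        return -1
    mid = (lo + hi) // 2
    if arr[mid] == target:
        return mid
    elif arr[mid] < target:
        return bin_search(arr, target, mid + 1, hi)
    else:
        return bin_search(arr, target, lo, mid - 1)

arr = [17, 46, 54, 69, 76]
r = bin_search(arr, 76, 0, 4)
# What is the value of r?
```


bin_search(arr, 76, 0, 4)
lo=0, hi=4, mid=2, arr[mid]=54
54 < 76, search right half
lo=3, hi=4, mid=3, arr[mid]=69
69 < 76, search right half
lo=4, hi=4, mid=4, arr[mid]=76
arr[4] == 76, found at index 4
= 4


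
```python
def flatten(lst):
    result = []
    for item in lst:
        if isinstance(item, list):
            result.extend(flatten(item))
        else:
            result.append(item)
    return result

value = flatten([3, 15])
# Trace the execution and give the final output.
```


flatten([3, 15])
Processing each element:
  3 is not a list -> append 3
  15 is not a list -> append 15
= [3, 15]


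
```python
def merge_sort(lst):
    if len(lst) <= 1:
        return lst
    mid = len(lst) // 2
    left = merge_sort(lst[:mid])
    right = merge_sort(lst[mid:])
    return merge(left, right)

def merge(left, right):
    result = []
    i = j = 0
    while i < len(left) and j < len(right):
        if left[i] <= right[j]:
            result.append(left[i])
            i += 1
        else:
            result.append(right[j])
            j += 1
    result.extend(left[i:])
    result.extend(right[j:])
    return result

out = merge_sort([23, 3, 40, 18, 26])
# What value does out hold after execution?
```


merge_sort([23, 3, 40, 18, 26])
Split into [23, 3] and [40, 18, 26]
Left sorted: [3, 23]
Right sorted: [18, 26, 40]
Merge [3, 23] and [18, 26, 40]
= [3, 18, 23, 26, 40]


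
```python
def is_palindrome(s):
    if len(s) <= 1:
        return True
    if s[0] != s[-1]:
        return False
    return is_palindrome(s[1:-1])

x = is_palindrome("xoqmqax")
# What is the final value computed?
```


is_palindrome("xoqmqax")
"xoqmqax": s[0]='x' == s[-1]='x' -> is_palindrome("oqmqa")
"oqmqa": s[0]='o' != s[-1]='a' -> False
= False


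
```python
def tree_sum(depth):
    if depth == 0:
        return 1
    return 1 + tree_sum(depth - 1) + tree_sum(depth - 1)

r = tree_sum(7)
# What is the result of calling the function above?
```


tree_sum(7)
= 1 + tree_sum(6) + tree_sum(6)
= 1 + 2 * tree_sum(6)
tree_sum(k) = 2^(k+1) - 1
tree_sum(0) = 1
tree_sum(1) = 3
tree_sum(2) = 7
tree_sum(3) = 15
tree_sum(4) = 31
tree_sum(7) = 2^8 - 1 = 255


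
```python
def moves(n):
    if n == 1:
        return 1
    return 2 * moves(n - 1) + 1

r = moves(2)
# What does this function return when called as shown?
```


moves(2)
= 2 * moves(1) + 1
Now compute bottom-up:
moves(1) = 1
moves(2) = 2 * 1 + 1 = 3
= 3


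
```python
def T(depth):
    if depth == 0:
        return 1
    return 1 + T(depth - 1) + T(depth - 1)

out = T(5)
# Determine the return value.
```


T(5)
= 1 + T(4) + T(4)
= 1 + 2 * T(4)
T(k) = 2^(k+1) - 1
T(0) = 1
T(1) = 3
T(2) = 7
T(3) = 15
T(4) = 31
T(5) = 2^6 - 1 = 63


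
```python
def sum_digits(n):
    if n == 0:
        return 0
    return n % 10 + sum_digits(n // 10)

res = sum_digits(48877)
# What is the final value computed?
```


sum_digits(48877)
= 7 + sum_digits(4887)
= 7 + 7 + sum_digits(488)
= 7 + 7 + 8 + sum_digits(48)
= 7 + 7 + 8 + 8 + sum_digits(4)
= 7 + 7 + 8 + 8 + 4 + sum_digits(0)
= 7 + 7 + 8 + 8 + 4 + 0
= 34


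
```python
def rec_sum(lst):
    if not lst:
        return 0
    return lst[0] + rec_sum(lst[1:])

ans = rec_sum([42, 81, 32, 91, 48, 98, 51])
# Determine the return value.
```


rec_sum([42, 81, 32, 91, 48, 98, 51])
= 42 + rec_sum([81, 32, 91, 48, 98, 51])
= 42 + 81 + rec_sum([32, 91, 48, 98, 51])
= 42 + 81 + 32 + rec_sum([91, 48, 98, 51])
= 42 + 81 + 32 + 91 + rec_sum([48, 98, 51])
= 42 + 81 + 32 + 91 + 48 + rec_sum([98, 51])
= 42 + 81 + 32 + 91 + 48 + 98 + rec_sum([51])
= 42 + 81 + 32 + 91 + 48 + 98 + 51 + rec_sum([])
= 42 + 81 + 32 + 91 + 48 + 98 + 51 + 0
= 443


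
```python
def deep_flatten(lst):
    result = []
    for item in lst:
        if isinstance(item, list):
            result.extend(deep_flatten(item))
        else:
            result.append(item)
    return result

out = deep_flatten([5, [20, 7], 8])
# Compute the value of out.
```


deep_flatten([5, [20, 7], 8])
Processing each element:
  5 is not a list -> append 5
  [20, 7] is a list -> deep_flatten recursively -> [20, 7]
  8 is not a list -> append 8
= [5, 20, 7, 8]


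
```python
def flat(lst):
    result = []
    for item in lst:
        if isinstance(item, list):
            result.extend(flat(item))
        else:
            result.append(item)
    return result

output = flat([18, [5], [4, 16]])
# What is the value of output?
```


flat([18, [5], [4, 16]])
Processing each element:
  18 is not a list -> append 18
  [5] is a list -> flat recursively -> [5]
  [4, 16] is a list -> flat recursively -> [4, 16]
= [18, 5, 4, 16]


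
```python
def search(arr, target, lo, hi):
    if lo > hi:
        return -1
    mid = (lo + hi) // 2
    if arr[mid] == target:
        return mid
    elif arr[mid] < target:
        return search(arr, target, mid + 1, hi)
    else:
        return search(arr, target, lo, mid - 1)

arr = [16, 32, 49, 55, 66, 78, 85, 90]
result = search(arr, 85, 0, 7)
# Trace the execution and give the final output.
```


search(arr, 85, 0, 7)
lo=0, hi=7, mid=3, arr[mid]=55
55 < 85, search right half
lo=4, hi=7, mid=5, arr[mid]=78
78 < 85, search right half
lo=6, hi=7, mid=6, arr[mid]=85
arr[6] == 85, found at index 6
= 6


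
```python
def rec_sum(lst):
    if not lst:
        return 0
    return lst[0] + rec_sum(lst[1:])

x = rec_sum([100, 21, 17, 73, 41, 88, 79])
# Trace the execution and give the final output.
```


rec_sum([100, 21, 17, 73, 41, 88, 79])
= 100 + rec_sum([21, 17, 73, 41, 88, 79])
= 100 + 21 + rec_sum([17, 73, 41, 88, 79])
= 100 + 21 + 17 + rec_sum([73, 41, 88, 79])
= 100 + 21 + 17 + 73 + rec_sum([41, 88, 79])
= 100 + 21 + 17 + 73 + 41 + rec_sum([88, 79])
= 100 + 21 + 17 + 73 + 41 + 88 + rec_sum([79])
= 100 + 21 + 17 + 73 + 41 + 88 + 79 + rec_sum([])
= 100 + 21 + 17 + 73 + 41 + 88 + 79 + 0
= 419


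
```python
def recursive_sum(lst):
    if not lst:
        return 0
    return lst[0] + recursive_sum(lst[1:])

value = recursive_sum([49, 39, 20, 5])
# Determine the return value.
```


recursive_sum([49, 39, 20, 5])
= 49 + recursive_sum([39, 20, 5])
= 49 + 39 + recursive_sum([20, 5])
= 49 + 39 + 20 + recursive_sum([5])
= 49 + 39 + 20 + 5 + recursive_sum([])
= 49 + 39 + 20 + 5 + 0
= 113


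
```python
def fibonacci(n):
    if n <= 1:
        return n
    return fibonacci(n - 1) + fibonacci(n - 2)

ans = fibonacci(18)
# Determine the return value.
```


fibonacci(18)
= fibonacci(17) + fibonacci(16)
= (fibonacci(16) + fibonacci(15)) + fibonacci(16)
Computing bottom-up: fibonacci(0)=0, fibonacci(1)=1, fibonacci(2)=1, fibonacci(3)=2, fibonacci(4)=3, fibonacci(5)=5, fibonacci(6)=8, fibonacci(7)=13, fibonacci(8)=21, fibonacci(9)=34, fibonacci(10)=55, fibonacci(11)=89, fibonacci(12)=144, fibonacci(13)=233, fibonacci(14)=377, fibonacci(15)=610, fibonacci(16)=987, fibonacci(17)=1597, fibonacci(18)=2584
= 2584


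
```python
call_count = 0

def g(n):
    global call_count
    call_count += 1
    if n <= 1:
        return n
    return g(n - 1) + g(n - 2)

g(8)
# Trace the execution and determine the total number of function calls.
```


g(8) calls g(7) and g(6); each non-base call branches into two more.
Let C(k) = total number of calls made by g(k), including the call to g(k) itself.
Base cases: C(0) = 1, C(1) = 1
Recurrence: C(k) = 1 + C(k-1) + C(k-2)
  C(2) = 1 + C(1) + C(0) = 1 + 1 + 1 = 3
  C(3) = 1 + C(2) + C(1) = 1 + 3 + 1 = 5
  C(4) = 1 + C(3) + C(2) = 1 + 5 + 3 = 9
  C(5) = 1 + C(4) + C(3) = 1 + 9 + 5 = 15
  C(6) = 1 + C(5) + C(4) = 1 + 15 + 9 = 25
  C(7) = 1 + C(6) + C(5) = 1 + 25 + 15 = 41
  C(8) = 1 + C(7) + C(6) = 1 + 41 + 25 = 67
Total calls = C(8) = 67


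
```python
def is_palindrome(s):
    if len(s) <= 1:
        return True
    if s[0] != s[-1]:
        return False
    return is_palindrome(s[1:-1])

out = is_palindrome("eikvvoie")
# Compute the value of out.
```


is_palindrome("eikvvoie")
"eikvvoie": s[0]='e' == s[-1]='e' -> is_palindrome("ikvvoi")
"ikvvoi": s[0]='i' == s[-1]='i' -> is_palindrome("kvvo")
"kvvo": s[0]='k' != s[-1]='o' -> False
= False


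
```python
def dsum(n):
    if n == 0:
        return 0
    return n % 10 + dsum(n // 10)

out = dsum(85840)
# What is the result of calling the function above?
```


dsum(85840)
= 0 + dsum(8584)
= 0 + 4 + dsum(858)
= 0 + 4 + 8 + dsum(85)
= 0 + 4 + 8 + 5 + dsum(8)
= 0 + 4 + 8 + 5 + 8 + dsum(0)
= 0 + 4 + 8 + 5 + 8 + 0
= 25


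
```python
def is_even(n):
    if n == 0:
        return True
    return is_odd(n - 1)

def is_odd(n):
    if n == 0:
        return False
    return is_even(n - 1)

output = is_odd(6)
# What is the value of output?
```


is_odd(6)
= is_even(5)
= is_odd(4)
= is_even(3)
= is_odd(2)
= is_even(1)
= is_odd(0)
n == 0: return False
= False


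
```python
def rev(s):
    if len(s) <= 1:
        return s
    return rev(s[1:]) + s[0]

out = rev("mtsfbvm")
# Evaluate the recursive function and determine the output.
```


rev("mtsfbvm")
= rev("tsfbvm") + "m"
= rev("sfbvm") + "t" + "m"
= rev("fbvm") + "s" + "t" + "m"
= rev("bvm") + "f" + "s" + "t" + "m"
= rev("vm") + "b" + "f" + "s" + "t" + "m"
= rev("m") + "v" + "b" + "f" + "s" + "t" + "m"
= "m" + "v" + "b" + "f" + "s" + "t" + "m"
= "mvbfstm"


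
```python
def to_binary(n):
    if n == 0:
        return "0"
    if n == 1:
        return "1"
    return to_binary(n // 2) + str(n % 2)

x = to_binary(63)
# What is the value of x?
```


to_binary(63)
= to_binary(31) + "1"
= to_binary(15) + "1" + "1"
= to_binary(7) + "1" + "1" + "1"
= to_binary(3) + "1" + "1" + "1" + "1"
= to_binary(1) + "1" + "1" + "1" + "1" + "1"
= "1" + "1" + "1" + "1" + "1" + "1"
= "111111"


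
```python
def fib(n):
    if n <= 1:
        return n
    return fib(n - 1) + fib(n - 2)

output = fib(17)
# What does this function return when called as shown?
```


fib(17)
= fib(16) + fib(15)
= (fib(15) + fib(14)) + fib(15)
Computing bottom-up: fib(0)=0, fib(1)=1, fib(2)=1, fib(3)=2, fib(4)=3, fib(5)=5, fib(6)=8, fib(7)=13, fib(8)=21, fib(9)=34, fib(10)=55, fib(11)=89, fib(12)=144, fib(13)=233, fib(14)=377, fib(15)=610, fib(16)=987, fib(17)=1597
= 1597


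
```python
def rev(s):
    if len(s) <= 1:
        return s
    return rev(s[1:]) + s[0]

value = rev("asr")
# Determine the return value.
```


rev("asr")
= rev("sr") + "a"
= rev("r") + "s" + "a"
= "r" + "s" + "a"
= "rsa"


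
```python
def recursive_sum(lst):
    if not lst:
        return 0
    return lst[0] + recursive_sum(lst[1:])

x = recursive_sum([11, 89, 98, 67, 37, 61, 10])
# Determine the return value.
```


recursive_sum([11, 89, 98, 67, 37, 61, 10])
= 11 + recursive_sum([89, 98, 67, 37, 61, 10])
= 11 + 89 + recursive_sum([98, 67, 37, 61, 10])
= 11 + 89 + 98 + recursive_sum([67, 37, 61, 10])
= 11 + 89 + 98 + 67 + recursive_sum([37, 61, 10])
= 11 + 89 + 98 + 67 + 37 + recursive_sum([61, 10])
= 11 + 89 + 98 + 67 + 37 + 61 + recursive_sum([10])
= 11 + 89 + 98 + 67 + 37 + 61 + 10 + recursive_sum([])
= 11 + 89 + 98 + 67 + 37 + 61 + 10 + 0
= 373


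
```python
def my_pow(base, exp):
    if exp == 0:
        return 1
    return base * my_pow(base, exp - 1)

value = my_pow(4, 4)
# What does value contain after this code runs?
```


my_pow(4, 4)
= 4 * my_pow(4, 3)
= 4 * 4 * my_pow(4, 2)
= 4 * 4 * 4 * my_pow(4, 1)
= 4 * 4 * 4 * 4 * my_pow(4, 0)
= 4 * 4 * 4 * 4 * 1
= 256


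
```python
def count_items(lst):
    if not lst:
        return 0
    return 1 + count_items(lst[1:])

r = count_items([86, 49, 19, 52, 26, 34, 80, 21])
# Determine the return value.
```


count_items([86, 49, 19, 52, 26, 34, 80, 21])
= 1 + count_items([49, 19, 52, 26, 34, 80, 21])
= 1 + 1 + count_items([19, 52, 26, 34, 80, 21])
= 1 + 1 + 1 + count_items([52, 26, 34, 80, 21])
= 1 + 1 + 1 + 1 + count_items([26, 34, 80, 21])
= 1 + 1 + 1 + 1 + 1 + count_items([34, 80, 21])
= 1 + 1 + 1 + 1 + 1 + 1 + count_items([80, 21])
= 1 + 1 + 1 + 1 + 1 + 1 + 1 + count_items([21])
= 1 + 1 + 1 + 1 + 1 + 1 + 1 + 1 + count_items([])
= 1 + 1 + 1 + 1 + 1 + 1 + 1 + 1 + 0
= 8


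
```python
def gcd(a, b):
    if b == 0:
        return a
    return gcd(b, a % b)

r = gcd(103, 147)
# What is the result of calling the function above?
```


gcd(103, 147)
= gcd(147, 103 % 147) = gcd(147, 103)
= gcd(103, 147 % 103) = gcd(103, 44)
= gcd(44, 103 % 44) = gcd(44, 15)
= gcd(15, 44 % 15) = gcd(15, 14)
= gcd(14, 15 % 14) = gcd(14, 1)
= gcd(1, 14 % 1) = gcd(1, 0)
b == 0, return a = 1


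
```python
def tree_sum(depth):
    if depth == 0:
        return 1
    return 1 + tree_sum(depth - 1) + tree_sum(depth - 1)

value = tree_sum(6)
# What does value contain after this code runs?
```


tree_sum(6)
= 1 + tree_sum(5) + tree_sum(5)
= 1 + 2 * tree_sum(5)
tree_sum(k) = 2^(k+1) - 1
tree_sum(0) = 1
tree_sum(1) = 3
tree_sum(2) = 7
tree_sum(3) = 15
tree_sum(4) = 31
tree_sum(6) = 2^7 - 1 = 127


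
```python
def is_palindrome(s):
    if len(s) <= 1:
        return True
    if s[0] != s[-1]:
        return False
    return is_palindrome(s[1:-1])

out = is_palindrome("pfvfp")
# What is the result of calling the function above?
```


is_palindrome("pfvfp")
"pfvfp": s[0]='p' == s[-1]='p' -> is_palindrome("fvf")
"fvf": s[0]='f' == s[-1]='f' -> is_palindrome("v")
"v": len <= 1 -> True
= True


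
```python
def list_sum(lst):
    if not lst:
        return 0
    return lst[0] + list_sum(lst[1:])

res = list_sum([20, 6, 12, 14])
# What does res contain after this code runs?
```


list_sum([20, 6, 12, 14])
= 20 + list_sum([6, 12, 14])
= 20 + 6 + list_sum([12, 14])
= 20 + 6 + 12 + list_sum([14])
= 20 + 6 + 12 + 14 + list_sum([])
= 20 + 6 + 12 + 14 + 0
= 52


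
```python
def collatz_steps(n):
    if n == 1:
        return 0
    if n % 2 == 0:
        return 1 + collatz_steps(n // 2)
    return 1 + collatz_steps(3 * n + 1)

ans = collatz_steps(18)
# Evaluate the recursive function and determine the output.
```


collatz_steps(18)
18 is even -> collatz_steps(9)
9 is odd -> 3*9+1 = 28 -> collatz_steps(28)
28 is even -> collatz_steps(14)
14 is even -> collatz_steps(7)
7 is odd -> 3*7+1 = 22 -> collatz_steps(22)
22 is even -> collatz_steps(11)
11 is odd -> 3*11+1 = 34 -> collatz_steps(34)
34 is even -> collatz_steps(17)
17 is odd -> 3*17+1 = 52 -> collatz_steps(52)
52 is even -> collatz_steps(26)
26 is even -> collatz_steps(13)
13 is odd -> 3*13+1 = 40 -> collatz_steps(40)
40 is even -> collatz_steps(20)
20 is even -> collatz_steps(10)
10 is even -> collatz_steps(5)
5 is odd -> 3*5+1 = 16 -> collatz_steps(16)
16 is even -> collatz_steps(8)
8 is even -> collatz_steps(4)
4 is even -> collatz_steps(2)
2 is even -> collatz_steps(1)
Reached 1 after 20 steps
= 20


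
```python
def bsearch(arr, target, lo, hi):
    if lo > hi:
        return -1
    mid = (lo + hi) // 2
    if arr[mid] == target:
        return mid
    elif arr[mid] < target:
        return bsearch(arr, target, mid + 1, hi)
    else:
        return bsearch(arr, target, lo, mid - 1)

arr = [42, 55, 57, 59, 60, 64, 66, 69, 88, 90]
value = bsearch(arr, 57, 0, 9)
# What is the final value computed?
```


bsearch(arr, 57, 0, 9)
lo=0, hi=9, mid=4, arr[mid]=60
60 > 57, search left half
lo=0, hi=3, mid=1, arr[mid]=55
55 < 57, search right half
lo=2, hi=3, mid=2, arr[mid]=57
arr[2] == 57, found at index 2
= 2


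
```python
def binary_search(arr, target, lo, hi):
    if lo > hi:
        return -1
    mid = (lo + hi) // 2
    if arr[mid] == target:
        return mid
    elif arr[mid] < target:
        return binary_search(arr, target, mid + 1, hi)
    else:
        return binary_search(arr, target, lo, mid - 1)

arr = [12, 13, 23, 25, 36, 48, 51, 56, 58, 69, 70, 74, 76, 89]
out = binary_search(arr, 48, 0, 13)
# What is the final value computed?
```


binary_search(arr, 48, 0, 13)
lo=0, hi=13, mid=6, arr[mid]=51
51 > 48, search left half
lo=0, hi=5, mid=2, arr[mid]=23
23 < 48, search right half
lo=3, hi=5, mid=4, arr[mid]=36
36 < 48, search right half
lo=5, hi=5, mid=5, arr[mid]=48
arr[5] == 48, found at index 5
= 5


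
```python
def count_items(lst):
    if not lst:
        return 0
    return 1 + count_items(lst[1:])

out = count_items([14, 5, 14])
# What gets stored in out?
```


count_items([14, 5, 14])
= 1 + count_items([5, 14])
= 1 + 1 + count_items([14])
= 1 + 1 + 1 + count_items([])
= 1 + 1 + 1 + 0
= 3


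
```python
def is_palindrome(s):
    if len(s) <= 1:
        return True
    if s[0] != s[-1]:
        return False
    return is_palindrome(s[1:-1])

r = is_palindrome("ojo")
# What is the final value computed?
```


is_palindrome("ojo")
"ojo": s[0]='o' == s[-1]='o' -> is_palindrome("j")
"j": len <= 1 -> True
= True


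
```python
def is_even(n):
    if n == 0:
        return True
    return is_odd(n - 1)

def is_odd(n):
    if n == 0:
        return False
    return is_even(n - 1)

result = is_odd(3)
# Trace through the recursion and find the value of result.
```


is_odd(3)
= is_even(2)
= is_odd(1)
= is_even(0)
n == 0: return True
= True


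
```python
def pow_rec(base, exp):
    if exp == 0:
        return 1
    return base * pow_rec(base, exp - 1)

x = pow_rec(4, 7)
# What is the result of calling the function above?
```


pow_rec(4, 7)
= 4 * pow_rec(4, 6)
= 4 * 4 * pow_rec(4, 5)
= 4 * 4 * 4 * pow_rec(4, 4)
= 4 * 4 * 4 * 4 * pow_rec(4, 3)
= 4 * 4 * 4 * 4 * 4 * pow_rec(4, 2)
= 4 * 4 * 4 * 4 * 4 * 4 * pow_rec(4, 1)
= 4 * 4 * 4 * 4 * 4 * 4 * 4 * pow_rec(4, 0)
= 4 * 4 * 4 * 4 * 4 * 4 * 4 * 1
= 16384


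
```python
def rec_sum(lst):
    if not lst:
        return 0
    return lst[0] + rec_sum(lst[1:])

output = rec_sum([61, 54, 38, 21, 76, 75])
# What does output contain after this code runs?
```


rec_sum([61, 54, 38, 21, 76, 75])
= 61 + rec_sum([54, 38, 21, 76, 75])
= 61 + 54 + rec_sum([38, 21, 76, 75])
= 61 + 54 + 38 + rec_sum([21, 76, 75])
= 61 + 54 + 38 + 21 + rec_sum([76, 75])
= 61 + 54 + 38 + 21 + 76 + rec_sum([75])
= 61 + 54 + 38 + 21 + 76 + 75 + rec_sum([])
= 61 + 54 + 38 + 21 + 76 + 75 + 0
= 325


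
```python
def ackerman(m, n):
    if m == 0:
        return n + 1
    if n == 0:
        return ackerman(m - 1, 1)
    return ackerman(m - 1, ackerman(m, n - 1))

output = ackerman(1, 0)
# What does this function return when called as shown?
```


ackerman(1, 0)
n == 0: return ackerman(0, 1)
= ackerman(0, 1) = 2
= 2


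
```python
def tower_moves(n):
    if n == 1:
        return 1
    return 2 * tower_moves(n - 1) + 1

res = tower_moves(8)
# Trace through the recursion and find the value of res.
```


tower_moves(8)
= 2 * tower_moves(7) + 1
= 2 * (2 * tower_moves(6) + 1) + 1
= 2 * (2 * (2 * tower_moves(5) + 1) + 1) + 1
= 2 * (2 * (2 * (2 * tower_moves(4) + 1) + 1) + 1) + 1
= 2 * (2 * (2 * (2 * (2 * tower_moves(3) + 1) + 1) + 1) + 1) + 1
= 2 * (2 * (2 * (2 * (2 * (2 * tower_moves(2) + 1) + 1) + 1) + 1) + 1) + 1
= 2 * (2 * (2 * (2 * (2 * (2 * (2 * tower_moves(1) + 1) + 1) + 1) + 1) + 1) + 1) + 1
Now compute bottom-up:
tower_moves(1) = 1
tower_moves(2) = 2 * 1 + 1 = 3
tower_moves(3) = 2 * 3 + 1 = 7
tower_moves(4) = 2 * 7 + 1 = 15
tower_moves(5) = 2 * 15 + 1 = 31
tower_moves(6) = 2 * 31 + 1 = 63
tower_moves(7) = 2 * 63 + 1 = 127
tower_moves(8) = 2 * 127 + 1 = 255
= 255


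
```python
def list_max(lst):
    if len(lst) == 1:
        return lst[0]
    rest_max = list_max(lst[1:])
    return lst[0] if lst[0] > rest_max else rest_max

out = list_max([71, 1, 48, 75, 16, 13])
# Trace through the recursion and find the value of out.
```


list_max([71, 1, 48, 75, 16, 13])
= compare 71 with list_max([1, 48, 75, 16, 13])
= compare 1 with list_max([48, 75, 16, 13])
= compare 48 with list_max([75, 16, 13])
= compare 75 with list_max([16, 13])
= compare 16 with list_max([13])
Base: list_max([13]) = 13
compare 16 with 13: max = 16
compare 75 with 16: max = 75
compare 48 with 75: max = 75
compare 1 with 75: max = 75
compare 71 with 75: max = 75
= 75


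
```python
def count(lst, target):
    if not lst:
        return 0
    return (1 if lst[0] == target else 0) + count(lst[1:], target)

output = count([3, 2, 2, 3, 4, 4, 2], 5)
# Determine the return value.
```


count([3, 2, 2, 3, 4, 4, 2], 5)
lst[0]=3 != 5: 0 + count([2, 2, 3, 4, 4, 2], 5)
lst[0]=2 != 5: 0 + count([2, 3, 4, 4, 2], 5)
lst[0]=2 != 5: 0 + count([3, 4, 4, 2], 5)
lst[0]=3 != 5: 0 + count([4, 4, 2], 5)
lst[0]=4 != 5: 0 + count([4, 2], 5)
lst[0]=4 != 5: 0 + count([2], 5)
lst[0]=2 != 5: 0 + count([], 5)
= 0


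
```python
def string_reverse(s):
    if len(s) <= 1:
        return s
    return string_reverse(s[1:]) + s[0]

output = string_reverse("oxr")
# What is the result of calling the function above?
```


string_reverse("oxr")
= string_reverse("xr") + "o"
= string_reverse("r") + "x" + "o"
= "r" + "x" + "o"
= "rxo"


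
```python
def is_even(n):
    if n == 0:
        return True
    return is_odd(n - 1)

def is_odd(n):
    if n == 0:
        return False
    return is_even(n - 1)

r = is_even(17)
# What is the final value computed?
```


is_even(17)
= is_odd(16)
= is_even(15)
= is_odd(14)
= is_even(13)
= is_odd(12)
= is_even(11)
= is_odd(10)
= is_even(9)
= is_odd(8)
= is_even(7)
= is_odd(6)
= is_even(5)
= is_odd(4)
= is_even(3)
= is_odd(2)
= is_even(1)
= is_odd(0)
n == 0: return False
= False


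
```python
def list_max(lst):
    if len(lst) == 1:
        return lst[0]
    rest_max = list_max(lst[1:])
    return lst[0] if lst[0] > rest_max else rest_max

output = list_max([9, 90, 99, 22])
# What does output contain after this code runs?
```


list_max([9, 90, 99, 22])
= compare 9 with list_max([90, 99, 22])
= compare 90 with list_max([99, 22])
= compare 99 with list_max([22])
Base: list_max([22]) = 22
compare 99 with 22: max = 99
compare 90 with 99: max = 99
compare 9 with 99: max = 99
= 99


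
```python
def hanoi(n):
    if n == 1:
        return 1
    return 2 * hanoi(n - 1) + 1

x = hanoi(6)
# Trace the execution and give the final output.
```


hanoi(6)
= 2 * hanoi(5) + 1
= 2 * (2 * hanoi(4) + 1) + 1
= 2 * (2 * (2 * hanoi(3) + 1) + 1) + 1
= 2 * (2 * (2 * (2 * hanoi(2) + 1) + 1) + 1) + 1
= 2 * (2 * (2 * (2 * (2 * hanoi(1) + 1) + 1) + 1) + 1) + 1
Now compute bottom-up:
hanoi(1) = 1
hanoi(2) = 2 * 1 + 1 = 3
hanoi(3) = 2 * 3 + 1 = 7
hanoi(4) = 2 * 7 + 1 = 15
hanoi(5) = 2 * 15 + 1 = 31
hanoi(6) = 2 * 31 + 1 = 63
= 63


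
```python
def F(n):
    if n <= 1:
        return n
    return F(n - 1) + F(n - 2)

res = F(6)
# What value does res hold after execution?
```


F(6)
= F(5) + F(4)
= (F(4) + F(3)) + F(4)
Computing bottom-up: F(0)=0, F(1)=1, F(2)=1, F(3)=2, F(4)=3, F(5)=5, F(6)=8
= 8


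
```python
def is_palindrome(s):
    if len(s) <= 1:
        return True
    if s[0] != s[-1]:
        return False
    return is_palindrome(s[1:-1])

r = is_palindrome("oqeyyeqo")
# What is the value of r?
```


is_palindrome("oqeyyeqo")
"oqeyyeqo": s[0]='o' == s[-1]='o' -> is_palindrome("qeyyeq")
"qeyyeq": s[0]='q' == s[-1]='q' -> is_palindrome("eyye")
"eyye": s[0]='e' == s[-1]='e' -> is_palindrome("yy")
"yy": s[0]='y' == s[-1]='y' -> is_palindrome("")
"": len <= 1 -> True
= True


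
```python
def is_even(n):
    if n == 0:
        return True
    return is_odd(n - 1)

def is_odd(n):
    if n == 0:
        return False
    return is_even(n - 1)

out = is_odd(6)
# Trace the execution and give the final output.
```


is_odd(6)
= is_even(5)
= is_odd(4)
= is_even(3)
= is_odd(2)
= is_even(1)
= is_odd(0)
n == 0: return False
= False


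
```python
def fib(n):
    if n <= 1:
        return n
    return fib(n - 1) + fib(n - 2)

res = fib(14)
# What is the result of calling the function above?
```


fib(14)
= fib(13) + fib(12)
= (fib(12) + fib(11)) + fib(12)
Computing bottom-up: fib(0)=0, fib(1)=1, fib(2)=1, fib(3)=2, fib(4)=3, fib(5)=5, fib(6)=8, fib(7)=13, fib(8)=21, fib(9)=34, fib(10)=55, fib(11)=89, fib(12)=144, fib(13)=233, fib(14)=377
= 377


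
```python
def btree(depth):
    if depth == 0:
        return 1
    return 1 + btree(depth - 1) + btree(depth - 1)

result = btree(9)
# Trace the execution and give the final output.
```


btree(9)
= 1 + btree(8) + btree(8)
= 1 + 2 * btree(8)
btree(k) = 2^(k+1) - 1
btree(0) = 1
btree(1) = 3
btree(2) = 7
btree(3) = 15
btree(4) = 31
btree(9) = 2^10 - 1 = 1023


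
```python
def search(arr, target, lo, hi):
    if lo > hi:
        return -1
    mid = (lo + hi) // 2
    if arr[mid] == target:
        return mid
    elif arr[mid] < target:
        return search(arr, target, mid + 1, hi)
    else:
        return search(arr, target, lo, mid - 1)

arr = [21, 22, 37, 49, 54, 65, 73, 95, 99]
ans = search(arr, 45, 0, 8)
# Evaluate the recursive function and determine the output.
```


search(arr, 45, 0, 8)
lo=0, hi=8, mid=4, arr[mid]=54
54 > 45, search left half
lo=0, hi=3, mid=1, arr[mid]=22
22 < 45, search right half
lo=2, hi=3, mid=2, arr[mid]=37
37 < 45, search right half
lo=3, hi=3, mid=3, arr[mid]=49
49 > 45, search left half
lo > hi, target not found, return -1
= -1


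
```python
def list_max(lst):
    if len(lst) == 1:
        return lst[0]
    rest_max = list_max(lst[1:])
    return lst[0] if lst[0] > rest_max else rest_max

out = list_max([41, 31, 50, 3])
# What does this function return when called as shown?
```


list_max([41, 31, 50, 3])
= compare 41 with list_max([31, 50, 3])
= compare 31 with list_max([50, 3])
= compare 50 with list_max([3])
Base: list_max([3]) = 3
compare 50 with 3: max = 50
compare 31 with 50: max = 50
compare 41 with 50: max = 50
= 50


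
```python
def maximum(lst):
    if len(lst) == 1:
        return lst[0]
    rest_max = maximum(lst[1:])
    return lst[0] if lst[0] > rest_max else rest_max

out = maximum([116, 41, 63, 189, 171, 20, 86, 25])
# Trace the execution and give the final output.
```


maximum([116, 41, 63, 189, 171, 20, 86, 25])
= compare 116 with maximum([41, 63, 189, 171, 20, 86, 25])
= compare 41 with maximum([63, 189, 171, 20, 86, 25])
= compare 63 with maximum([189, 171, 20, 86, 25])
= compare 189 with maximum([171, 20, 86, 25])
= compare 171 with maximum([20, 86, 25])
= compare 20 with maximum([86, 25])
= compare 86 with maximum([25])
Base: maximum([25]) = 25
compare 86 with 25: max = 86
compare 20 with 86: max = 86
compare 171 with 86: max = 171
compare 189 with 171: max = 189
compare 63 with 189: max = 189
compare 41 with 189: max = 189
compare 116 with 189: max = 189
= 189


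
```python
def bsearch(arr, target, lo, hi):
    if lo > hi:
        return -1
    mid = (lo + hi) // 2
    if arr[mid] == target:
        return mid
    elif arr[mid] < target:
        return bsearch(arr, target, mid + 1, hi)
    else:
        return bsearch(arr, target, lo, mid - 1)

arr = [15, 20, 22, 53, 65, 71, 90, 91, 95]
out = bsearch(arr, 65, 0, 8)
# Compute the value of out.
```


bsearch(arr, 65, 0, 8)
lo=0, hi=8, mid=4, arr[mid]=65
arr[4] == 65, found at index 4
= 4


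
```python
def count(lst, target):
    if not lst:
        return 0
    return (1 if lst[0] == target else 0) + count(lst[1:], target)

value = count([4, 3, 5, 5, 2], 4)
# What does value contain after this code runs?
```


count([4, 3, 5, 5, 2], 4)
lst[0]=4 == 4: 1 + count([3, 5, 5, 2], 4)
lst[0]=3 != 4: 0 + count([5, 5, 2], 4)
lst[0]=5 != 4: 0 + count([5, 2], 4)
lst[0]=5 != 4: 0 + count([2], 4)
lst[0]=2 != 4: 0 + count([], 4)
= 1


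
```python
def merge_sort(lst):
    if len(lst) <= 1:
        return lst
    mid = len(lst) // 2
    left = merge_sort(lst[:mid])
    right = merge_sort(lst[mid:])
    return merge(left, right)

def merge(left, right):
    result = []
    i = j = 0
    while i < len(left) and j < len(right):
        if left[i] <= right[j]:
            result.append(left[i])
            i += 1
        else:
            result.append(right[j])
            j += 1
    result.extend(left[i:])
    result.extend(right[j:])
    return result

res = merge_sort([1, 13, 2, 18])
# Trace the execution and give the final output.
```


merge_sort([1, 13, 2, 18])
Split into [1, 13] and [2, 18]
Left sorted: [1, 13]
Right sorted: [2, 18]
Merge [1, 13] and [2, 18]
= [1, 2, 13, 18]


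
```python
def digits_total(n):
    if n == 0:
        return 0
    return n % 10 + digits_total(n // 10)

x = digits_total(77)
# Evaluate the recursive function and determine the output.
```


digits_total(77)
= 7 + digits_total(7)
= 7 + 7 + digits_total(0)
= 7 + 7 + 0
= 14


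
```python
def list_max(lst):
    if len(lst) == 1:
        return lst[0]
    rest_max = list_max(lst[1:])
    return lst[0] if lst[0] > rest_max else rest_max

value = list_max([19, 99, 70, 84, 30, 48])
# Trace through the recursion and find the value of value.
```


list_max([19, 99, 70, 84, 30, 48])
= compare 19 with list_max([99, 70, 84, 30, 48])
= compare 99 with list_max([70, 84, 30, 48])
= compare 70 with list_max([84, 30, 48])
= compare 84 with list_max([30, 48])
= compare 30 with list_max([48])
Base: list_max([48]) = 48
compare 30 with 48: max = 48
compare 84 with 48: max = 84
compare 70 with 84: max = 84
compare 99 with 84: max = 99
compare 19 with 99: max = 99
= 99
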